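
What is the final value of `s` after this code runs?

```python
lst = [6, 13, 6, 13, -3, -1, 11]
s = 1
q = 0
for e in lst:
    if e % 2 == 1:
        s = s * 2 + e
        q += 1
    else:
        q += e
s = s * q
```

5797

e=6: not odd; q=6
e=13: odd, s = 1*2+13 = 15; q=7
e=6: not odd; q=13
e=13: odd, s = 15*2+13 = 43; q=14
e=-3: odd, s = 43*2+(-3) = 83; q=15
e=-1: odd, s = 83*2+(-1) = 165; q=16
e=11: odd, s = 165*2+11 = 341; q=17
s*q = 341*17 = 5797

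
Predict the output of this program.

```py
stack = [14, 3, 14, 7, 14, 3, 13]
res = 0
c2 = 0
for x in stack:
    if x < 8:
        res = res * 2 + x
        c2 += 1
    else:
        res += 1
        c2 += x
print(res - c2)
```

-14

x=14: not <8, res = 0+1 = 1; c2=14
x=3: <8, res = 1*2+3 = 5; c2=15
x=14: not <8, res = 5+1 = 6; c2=29
x=7: <8, res = 6*2+7 = 19; c2=30
x=14: not <8, res = 19+1 = 20; c2=44
x=3: <8, res = 20*2+3 = 43; c2=45
x=13: not <8, res = 43+1 = 44; c2=58
res-c2 = 44-58 = -14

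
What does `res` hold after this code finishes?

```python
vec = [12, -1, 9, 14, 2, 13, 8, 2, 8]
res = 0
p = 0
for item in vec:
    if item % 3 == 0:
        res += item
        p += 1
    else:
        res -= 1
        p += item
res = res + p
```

62

item=12: %3==0, res = 0+12 = 12; p=1
item=-1: not %3==0, res = 12-1 = 11; p=0
item=9: %3==0, res = 11+9 = 20; p=1
item=14: not %3==0, res = 20-1 = 19; p=15
item=2: not %3==0, res = 19-1 = 18; p=17
item=13: not %3==0, res = 18-1 = 17; p=30
item=8: not %3==0, res = 17-1 = 16; p=38
item=2: not %3==0, res = 16-1 = 15; p=40
item=8: not %3==0, res = 15-1 = 14; p=48
res+p = 14+48 = 62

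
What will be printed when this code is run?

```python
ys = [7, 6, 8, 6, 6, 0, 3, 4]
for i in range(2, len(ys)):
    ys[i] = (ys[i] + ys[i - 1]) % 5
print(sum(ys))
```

i=2: ys[2] = (8+6)%5 = 4 → [7, 6, 4, 6, 6, 0, 3, 4]
i=3: ys[3] = (6+4)%5 = 0 → [7, 6, 4, 0, 6, 0, 3, 4]
i=4: ys[4] = (6+0)%5 = 1 → [7, 6, 4, 0, 1, 0, 3, 4]
i=5: ys[5] = (0+1)%5 = 1 → [7, 6, 4, 0, 1, 1, 3, 4]
i=6: ys[6] = (3+1)%5 = 4 → [7, 6, 4, 0, 1, 1, 4, 4]
i=7: ys[7] = (4+4)%5 = 3 → [7, 6, 4, 0, 1, 1, 4, 3]
sum = 26

26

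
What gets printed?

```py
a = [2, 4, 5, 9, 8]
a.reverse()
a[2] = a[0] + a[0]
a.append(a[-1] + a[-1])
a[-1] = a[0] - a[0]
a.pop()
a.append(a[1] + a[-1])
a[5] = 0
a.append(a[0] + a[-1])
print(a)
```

[8, 9, 16, 4, 2, 0, 8]

reverse → [8, 9, 5, 4, 2]
a[2] = a[0]+a[0] = 8+8 = 16 → [8, 9, 16, 4, 2]
append a[-1]+a[-1] = 2+2 = 4 → [8, 9, 16, 4, 2, 4]
a[-1] = a[0]-a[0] = 8-8 = 0 → [8, 9, 16, 4, 2, 0]
pop() removes 0 → [8, 9, 16, 4, 2]
append a[1]+a[-1] = 9+2 = 11 → [8, 9, 16, 4, 2, 11]
a[5] = 0 → [8, 9, 16, 4, 2, 0]
append a[0]+a[-1] = 8+0 = 8 → [8, 9, 16, 4, 2, 0, 8]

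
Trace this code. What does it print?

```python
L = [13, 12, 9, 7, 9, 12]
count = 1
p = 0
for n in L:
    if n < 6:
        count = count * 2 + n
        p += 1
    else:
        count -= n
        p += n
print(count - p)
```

-123

n=13: not <6, count = 1-13 = -12; p=13
n=12: not <6, count = (-12)-12 = -24; p=25
n=9: not <6, count = (-24)-9 = -33; p=34
n=7: not <6, count = (-33)-7 = -40; p=41
n=9: not <6, count = (-40)-9 = -49; p=50
n=12: not <6, count = (-49)-12 = -61; p=62
count-p = (-61)-62 = -123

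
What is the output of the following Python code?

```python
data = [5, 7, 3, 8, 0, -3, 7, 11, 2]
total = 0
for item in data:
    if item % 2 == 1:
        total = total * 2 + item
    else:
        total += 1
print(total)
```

item=5: odd, total = 0*2+5 = 5
item=7: odd, total = 5*2+7 = 17
item=3: odd, total = 17*2+3 = 37
item=8: not odd, total = 37+1 = 38
item=0: not odd, total = 38+1 = 39
item=-3: odd, total = 39*2+(-3) = 75
item=7: odd, total = 75*2+7 = 157
item=11: odd, total = 157*2+11 = 325
item=2: not odd, total = 325+1 = 326

326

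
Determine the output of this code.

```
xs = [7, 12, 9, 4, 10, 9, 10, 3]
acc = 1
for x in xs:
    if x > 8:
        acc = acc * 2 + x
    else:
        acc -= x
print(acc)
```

105

x=7: not >8, acc = 1-7 = -6
x=12: >8, acc = (-6)*2+12 = 0
x=9: >8, acc = 0*2+9 = 9
x=4: not >8, acc = 9-4 = 5
x=10: >8, acc = 5*2+10 = 20
x=9: >8, acc = 20*2+9 = 49
x=10: >8, acc = 49*2+10 = 108
x=3: not >8, acc = 108-3 = 105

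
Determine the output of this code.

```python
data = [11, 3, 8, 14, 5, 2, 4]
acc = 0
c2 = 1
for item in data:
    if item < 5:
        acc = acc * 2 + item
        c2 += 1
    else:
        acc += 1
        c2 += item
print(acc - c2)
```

item=11: not <5, acc = 0+1 = 1; c2=12
item=3: <5, acc = 1*2+3 = 5; c2=13
item=8: not <5, acc = 5+1 = 6; c2=21
item=14: not <5, acc = 6+1 = 7; c2=35
item=5: not <5, acc = 7+1 = 8; c2=40
item=2: <5, acc = 8*2+2 = 18; c2=41
item=4: <5, acc = 18*2+4 = 40; c2=42
acc-c2 = 40-42 = -2

-2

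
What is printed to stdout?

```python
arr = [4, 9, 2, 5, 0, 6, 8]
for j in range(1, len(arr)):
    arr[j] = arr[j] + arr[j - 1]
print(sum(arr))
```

132

j=1: arr[1] = 9+4 = 13 → [4, 13, 2, 5, 0, 6, 8]
j=2: arr[2] = 2+13 = 15 → [4, 13, 15, 5, 0, 6, 8]
j=3: arr[3] = 5+15 = 20 → [4, 13, 15, 20, 0, 6, 8]
j=4: arr[4] = 0+20 = 20 → [4, 13, 15, 20, 20, 6, 8]
j=5: arr[5] = 6+20 = 26 → [4, 13, 15, 20, 20, 26, 8]
j=6: arr[6] = 8+26 = 34 → [4, 13, 15, 20, 20, 26, 34]
sum = 132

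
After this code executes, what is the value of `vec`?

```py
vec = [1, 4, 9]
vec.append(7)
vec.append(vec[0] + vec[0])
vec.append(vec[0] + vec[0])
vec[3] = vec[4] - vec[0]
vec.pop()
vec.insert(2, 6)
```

append 7 → [1, 4, 9, 7]
append vec[0]+vec[0] = 1+1 = 2 → [1, 4, 9, 7, 2]
append vec[0]+vec[0] = 1+1 = 2 → [1, 4, 9, 7, 2, 2]
vec[3] = vec[4]-vec[0] = 2-1 = 1 → [1, 4, 9, 1, 2, 2]
pop() removes 2 → [1, 4, 9, 1, 2]
insert 6 at 2 → [1, 4, 6, 9, 1, 2]

[1, 4, 6, 9, 1, 2]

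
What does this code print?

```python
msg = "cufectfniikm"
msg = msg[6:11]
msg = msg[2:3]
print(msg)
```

slice [6:11] → 'fniik'
slice [2:3] → 'i'

i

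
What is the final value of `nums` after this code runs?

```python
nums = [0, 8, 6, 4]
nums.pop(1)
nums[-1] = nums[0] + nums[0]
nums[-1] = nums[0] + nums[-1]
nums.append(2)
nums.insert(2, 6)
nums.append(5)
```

pop(1) removes 8 → [0, 6, 4]
nums[-1] = nums[0]+nums[0] = 0+0 = 0 → [0, 6, 0]
nums[-1] = nums[0]+nums[-1] = 0+0 = 0 → [0, 6, 0]
append 2 → [0, 6, 0, 2]
insert 6 at 2 → [0, 6, 6, 0, 2]
append 5 → [0, 6, 6, 0, 2, 5]

[0, 6, 6, 0, 2, 5]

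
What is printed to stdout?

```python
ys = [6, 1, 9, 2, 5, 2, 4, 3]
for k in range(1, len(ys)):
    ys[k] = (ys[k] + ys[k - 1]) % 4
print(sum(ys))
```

16

k=1: ys[1] = (1+6)%4 = 3 → [6, 3, 9, 2, 5, 2, 4, 3]
k=2: ys[2] = (9+3)%4 = 0 → [6, 3, 0, 2, 5, 2, 4, 3]
k=3: ys[3] = (2+0)%4 = 2 → [6, 3, 0, 2, 5, 2, 4, 3]
k=4: ys[4] = (5+2)%4 = 3 → [6, 3, 0, 2, 3, 2, 4, 3]
k=5: ys[5] = (2+3)%4 = 1 → [6, 3, 0, 2, 3, 1, 4, 3]
k=6: ys[6] = (4+1)%4 = 1 → [6, 3, 0, 2, 3, 1, 1, 3]
k=7: ys[7] = (3+1)%4 = 0 → [6, 3, 0, 2, 3, 1, 1, 0]
sum = 16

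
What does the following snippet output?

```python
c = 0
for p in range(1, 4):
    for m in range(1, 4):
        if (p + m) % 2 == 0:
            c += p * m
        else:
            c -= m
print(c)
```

p=1,m=1: even sum, c = 0+1 = 1
p=1,m=2: odd sum, c = 1-2 = -1
p=1,m=3: even sum, c = (-1)+3 = 2
p=2,m=1: odd sum, c = 2-1 = 1
p=2,m=2: even sum, c = 1+4 = 5
p=2,m=3: odd sum, c = 5-3 = 2
p=3,m=1: even sum, c = 2+3 = 5
p=3,m=2: odd sum, c = 5-2 = 3
p=3,m=3: even sum, c = 3+9 = 12

12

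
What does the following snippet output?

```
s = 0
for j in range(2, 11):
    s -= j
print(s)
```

-54

j=2: s = 0-2 = -2
j=3: s = (-2)-3 = -5
j=4: s = (-5)-4 = -9
j=5: s = (-9)-5 = -14
j=6: s = (-14)-6 = -20
j=7: s = (-20)-7 = -27
j=8: s = (-27)-8 = -35
j=9: s = (-35)-9 = -44
j=10: s = (-44)-10 = -54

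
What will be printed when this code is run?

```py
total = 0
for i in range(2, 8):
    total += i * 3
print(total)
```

i=2: total = 0+2*3 = 6
i=3: total = 6+3*3 = 15
i=4: total = 15+4*3 = 27
i=5: total = 27+5*3 = 42
i=6: total = 42+6*3 = 60
i=7: total = 60+7*3 = 81

81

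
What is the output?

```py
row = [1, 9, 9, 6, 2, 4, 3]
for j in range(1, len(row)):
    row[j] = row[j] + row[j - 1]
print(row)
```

[1, 10, 19, 25, 27, 31, 34]

j=1: row[1] = 9+1 = 10 → [1, 10, 9, 6, 2, 4, 3]
j=2: row[2] = 9+10 = 19 → [1, 10, 19, 6, 2, 4, 3]
j=3: row[3] = 6+19 = 25 → [1, 10, 19, 25, 2, 4, 3]
j=4: row[4] = 2+25 = 27 → [1, 10, 19, 25, 27, 4, 3]
j=5: row[5] = 4+27 = 31 → [1, 10, 19, 25, 27, 31, 3]
j=6: row[6] = 3+31 = 34 → [1, 10, 19, 25, 27, 31, 34]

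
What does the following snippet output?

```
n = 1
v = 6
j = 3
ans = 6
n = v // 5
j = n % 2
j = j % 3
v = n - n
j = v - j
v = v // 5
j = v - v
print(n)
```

1

n = 6//5 = 1
j = 1%2 = 1
j = 1%3 = 1
v = 1-1 = 0
j = 0-1 = -1
v = 0//5 = 0
j = 0-0 = 0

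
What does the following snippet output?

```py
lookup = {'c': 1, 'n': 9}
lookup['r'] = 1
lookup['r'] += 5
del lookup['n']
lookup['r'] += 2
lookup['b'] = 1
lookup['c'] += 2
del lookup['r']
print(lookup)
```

{'c': 3, 'b': 1}

lookup['r'] = 1 → {'c': 1, 'n': 9, 'r': 1}
lookup['r'] = 1+5 = 6 → {'c': 1, 'n': 9, 'r': 6}
del 'n' → {'c': 1, 'r': 6}
lookup['r'] = 6+2 = 8 → {'c': 1, 'r': 8}
lookup['b'] = 1 → {'c': 1, 'r': 8, 'b': 1}
lookup['c'] = 1+2 = 3 → {'c': 3, 'r': 8, 'b': 1}
del 'r' → {'c': 3, 'b': 1}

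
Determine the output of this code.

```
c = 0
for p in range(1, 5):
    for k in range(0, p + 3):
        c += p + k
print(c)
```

p=1,k=0: c = 0+1 = 1
p=1,k=1: c = 1+2 = 3
p=1,k=2: c = 3+3 = 6
p=1,k=3: c = 6+4 = 10
p=2,k=0: c = 10+2 = 12
p=2,k=1: c = 12+3 = 15
p=2,k=2: c = 15+4 = 19
p=2,k=3: c = 19+5 = 24
p=2,k=4: c = 24+6 = 30
p=3,k=0: c = 30+3 = 33
p=3,k=1: c = 33+4 = 37
p=3,k=2: c = 37+5 = 42
p=3,k=3: c = 42+6 = 48
p=3,k=4: c = 48+7 = 55
p=3,k=5: c = 55+8 = 63
p=4,k=0: c = 63+4 = 67
p=4,k=1: c = 67+5 = 72
p=4,k=2: c = 72+6 = 78
p=4,k=3: c = 78+7 = 85
p=4,k=4: c = 85+8 = 93
p=4,k=5: c = 93+9 = 102
p=4,k=6: c = 102+10 = 112

112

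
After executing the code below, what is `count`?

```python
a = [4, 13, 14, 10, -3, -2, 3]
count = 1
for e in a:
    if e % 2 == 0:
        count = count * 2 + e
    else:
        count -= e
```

e=4: even, count = 1*2+4 = 6
e=13: not even, count = 6-13 = -7
e=14: even, count = (-7)*2+14 = 0
e=10: even, count = 0*2+10 = 10
e=-3: not even, count = 10-(-3) = 13
e=-2: even, count = 13*2+(-2) = 24
e=3: not even, count = 24-3 = 21

21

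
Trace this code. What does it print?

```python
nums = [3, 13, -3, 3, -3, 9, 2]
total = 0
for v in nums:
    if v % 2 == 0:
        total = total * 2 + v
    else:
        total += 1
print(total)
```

v=3: not even, total = 0+1 = 1
v=13: not even, total = 1+1 = 2
v=-3: not even, total = 2+1 = 3
v=3: not even, total = 3+1 = 4
v=-3: not even, total = 4+1 = 5
v=9: not even, total = 5+1 = 6
v=2: even, total = 6*2+2 = 14

14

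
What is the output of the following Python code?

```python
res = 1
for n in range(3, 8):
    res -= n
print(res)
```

n=3: res = 1-3 = -2
n=4: res = (-2)-4 = -6
n=5: res = (-6)-5 = -11
n=6: res = (-11)-6 = -17
n=7: res = (-17)-7 = -24

-24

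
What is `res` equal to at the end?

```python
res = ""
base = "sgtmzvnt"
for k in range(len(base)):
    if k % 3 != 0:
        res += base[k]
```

'gtzvt'

k=0: skip
k=1: add 'g' → 'g'
k=2: add 't' → 'gt'
k=3: skip
k=4: add 'z' → 'gtz'
k=5: add 'v' → 'gtzv'
k=6: skip
k=7: add 't' → 'gtzvt'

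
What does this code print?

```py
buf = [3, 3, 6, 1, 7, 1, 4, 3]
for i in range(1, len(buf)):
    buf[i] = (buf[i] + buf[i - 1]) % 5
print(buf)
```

i=1: buf[1] = (3+3)%5 = 1 → [3, 1, 6, 1, 7, 1, 4, 3]
i=2: buf[2] = (6+1)%5 = 2 → [3, 1, 2, 1, 7, 1, 4, 3]
i=3: buf[3] = (1+2)%5 = 3 → [3, 1, 2, 3, 7, 1, 4, 3]
i=4: buf[4] = (7+3)%5 = 0 → [3, 1, 2, 3, 0, 1, 4, 3]
i=5: buf[5] = (1+0)%5 = 1 → [3, 1, 2, 3, 0, 1, 4, 3]
i=6: buf[6] = (4+1)%5 = 0 → [3, 1, 2, 3, 0, 1, 0, 3]
i=7: buf[7] = (3+0)%5 = 3 → [3, 1, 2, 3, 0, 1, 0, 3]

[3, 1, 2, 3, 0, 1, 0, 3]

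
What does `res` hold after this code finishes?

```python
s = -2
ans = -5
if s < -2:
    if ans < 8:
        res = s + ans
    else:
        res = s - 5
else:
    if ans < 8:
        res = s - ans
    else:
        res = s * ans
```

s=-2, ans=-5
s < -2 is False; ans < 8 is True
→ res = s - ans = 3

3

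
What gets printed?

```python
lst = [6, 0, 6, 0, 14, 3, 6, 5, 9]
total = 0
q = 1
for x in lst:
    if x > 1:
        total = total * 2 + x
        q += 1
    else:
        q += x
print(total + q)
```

875

x=6: >1, total = 0*2+6 = 6; q=2
x=0: not >1; q=2
x=6: >1, total = 6*2+6 = 18; q=3
x=0: not >1; q=3
x=14: >1, total = 18*2+14 = 50; q=4
x=3: >1, total = 50*2+3 = 103; q=5
x=6: >1, total = 103*2+6 = 212; q=6
x=5: >1, total = 212*2+5 = 429; q=7
x=9: >1, total = 429*2+9 = 867; q=8
total+q = 867+8 = 875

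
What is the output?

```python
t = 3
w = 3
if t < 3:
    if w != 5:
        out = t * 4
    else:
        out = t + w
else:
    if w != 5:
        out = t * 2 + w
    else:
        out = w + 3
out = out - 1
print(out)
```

t=3, w=3
t < 3 is False; w != 5 is True
→ out = t * 2 + w = 9
out = 9-1 = 8

8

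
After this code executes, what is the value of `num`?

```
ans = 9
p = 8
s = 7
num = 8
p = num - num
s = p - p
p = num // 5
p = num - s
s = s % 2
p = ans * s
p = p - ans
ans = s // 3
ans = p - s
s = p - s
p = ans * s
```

8

p = 8-8 = 0
s = 0-0 = 0
p = 8//5 = 1
p = 8-0 = 8
s = 0%2 = 0
p = 9*0 = 0
p = 0-9 = -9
ans = 0//3 = 0
ans = (-9)-0 = -9
s = (-9)-0 = -9
p = (-9)*(-9) = 81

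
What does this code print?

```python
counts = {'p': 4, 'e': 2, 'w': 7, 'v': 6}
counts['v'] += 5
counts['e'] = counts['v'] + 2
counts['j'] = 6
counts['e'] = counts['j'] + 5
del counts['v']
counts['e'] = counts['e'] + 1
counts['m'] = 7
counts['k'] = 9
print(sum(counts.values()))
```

45

counts['v'] = 6+5 = 11 → {'p': 4, 'e': 2, 'w': 7, 'v': 11}
counts['e'] = counts['v']+2 = 13 → {'p': 4, 'e': 13, 'w': 7, 'v': 11}
counts['j'] = 6 → {'p': 4, 'e': 13, 'w': 7, 'v': 11, 'j': 6}
counts['e'] = counts['j']+5 = 11 → {'p': 4, 'e': 11, 'w': 7, 'v': 11, 'j': 6}
del 'v' → {'p': 4, 'e': 11, 'w': 7, 'j': 6}
counts['e'] = counts['e']+1 = 12 → {'p': 4, 'e': 12, 'w': 7, 'j': 6}
counts['m'] = 7 → {'p': 4, 'e': 12, 'w': 7, 'j': 6, 'm': 7}
counts['k'] = 9 → {'p': 4, 'e': 12, 'w': 7, 'j': 6, 'm': 7, 'k': 9}
sum of values = 45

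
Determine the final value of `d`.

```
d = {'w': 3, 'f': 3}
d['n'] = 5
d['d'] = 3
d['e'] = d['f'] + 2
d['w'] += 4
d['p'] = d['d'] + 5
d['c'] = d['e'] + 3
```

d['n'] = 5 → {'w': 3, 'f': 3, 'n': 5}
d['d'] = 3 → {'w': 3, 'f': 3, 'n': 5, 'd': 3}
d['e'] = d['f']+2 = 5 → {'w': 3, 'f': 3, 'n': 5, 'd': 3, 'e': 5}
d['w'] = 3+4 = 7 → {'w': 7, 'f': 3, 'n': 5, 'd': 3, 'e': 5}
d['p'] = d['d']+5 = 8 → {'w': 7, 'f': 3, 'n': 5, 'd': 3, 'e': 5, 'p': 8}
d['c'] = d['e']+3 = 8 → {'w': 7, 'f': 3, 'n': 5, 'd': 3, 'e': 5, 'p': 8, 'c': 8}

{'w': 7, 'f': 3, 'n': 5, 'd': 3, 'e': 5, 'p': 8, 'c': 8}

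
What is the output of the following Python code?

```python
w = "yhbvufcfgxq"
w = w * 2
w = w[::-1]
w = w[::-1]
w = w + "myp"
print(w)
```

repeat ×2 → 'yhbvufcfgxqyhbvufcfgxq'
reverse → 'qxgfcfuvbhyqxgfcfuvbhy'
reverse → 'yhbvufcfgxqyhbvufcfgxq'
+ 'myp' → 'yhbvufcfgxqyhbvufcfgxqmyp'

yhbvufcfgxqyhbvufcfgxqmyp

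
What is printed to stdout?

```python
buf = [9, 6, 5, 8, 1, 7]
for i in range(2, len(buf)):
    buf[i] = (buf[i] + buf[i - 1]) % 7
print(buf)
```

i=2: buf[2] = (5+6)%7 = 4 → [9, 6, 4, 8, 1, 7]
i=3: buf[3] = (8+4)%7 = 5 → [9, 6, 4, 5, 1, 7]
i=4: buf[4] = (1+5)%7 = 6 → [9, 6, 4, 5, 6, 7]
i=5: buf[5] = (7+6)%7 = 6 → [9, 6, 4, 5, 6, 6]

[9, 6, 4, 5, 6, 6]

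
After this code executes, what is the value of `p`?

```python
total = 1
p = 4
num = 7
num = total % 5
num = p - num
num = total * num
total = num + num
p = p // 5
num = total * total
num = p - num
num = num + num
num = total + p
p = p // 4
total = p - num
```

0

num = 1%5 = 1
num = 4-1 = 3
num = 1*3 = 3
total = 3+3 = 6
p = 4//5 = 0
num = 6*6 = 36
num = 0-36 = -36
num = (-36)+(-36) = -72
num = 6+0 = 6
p = 0//4 = 0
total = 0-6 = -6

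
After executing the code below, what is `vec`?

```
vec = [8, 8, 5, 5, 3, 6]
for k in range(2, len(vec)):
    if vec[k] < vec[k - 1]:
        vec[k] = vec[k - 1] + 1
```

[8, 8, 9, 10, 11, 12]

k=2: 5<8, vec[2] = 8+1 = 9 → [8, 8, 9, 5, 3, 6]
k=3: 5<9, vec[3] = 9+1 = 10 → [8, 8, 9, 10, 3, 6]
k=4: 3<10, vec[4] = 10+1 = 11 → [8, 8, 9, 10, 11, 6]
k=5: 6<11, vec[5] = 11+1 = 12 → [8, 8, 9, 10, 11, 12]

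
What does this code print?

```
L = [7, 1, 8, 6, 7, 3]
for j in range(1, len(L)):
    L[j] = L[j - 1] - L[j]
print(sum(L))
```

j=1: L[1] = 7-1 = 6 → [7, 6, 8, 6, 7, 3]
j=2: L[2] = 6-8 = -2 → [7, 6, -2, 6, 7, 3]
j=3: L[3] = (-2)-6 = -8 → [7, 6, -2, -8, 7, 3]
j=4: L[4] = (-8)-7 = -15 → [7, 6, -2, -8, -15, 3]
j=5: L[5] = (-15)-3 = -18 → [7, 6, -2, -8, -15, -18]
sum = -30

-30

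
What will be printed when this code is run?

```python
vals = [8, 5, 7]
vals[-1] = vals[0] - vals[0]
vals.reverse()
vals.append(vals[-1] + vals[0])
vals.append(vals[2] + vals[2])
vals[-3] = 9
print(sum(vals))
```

38

vals[-1] = vals[0]-vals[0] = 8-8 = 0 → [8, 5, 0]
reverse → [0, 5, 8]
append vals[-1]+vals[0] = 8+0 = 8 → [0, 5, 8, 8]
append vals[2]+vals[2] = 8+8 = 16 → [0, 5, 8, 8, 16]
vals[-3] = 9 → [0, 5, 9, 8, 16]
sum = 38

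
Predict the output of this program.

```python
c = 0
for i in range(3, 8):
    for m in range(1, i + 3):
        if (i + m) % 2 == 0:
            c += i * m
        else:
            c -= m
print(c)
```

i=3,m=1: even sum, c = 0+3 = 3
i=3,m=2: odd sum, c = 3-2 = 1
i=3,m=3: even sum, c = 1+9 = 10
i=3,m=4: odd sum, c = 10-4 = 6
i=3,m=5: even sum, c = 6+15 = 21
i=4,m=1: odd sum, c = 21-1 = 20
i=4,m=2: even sum, c = 20+8 = 28
i=4,m=3: odd sum, c = 28-3 = 25
i=4,m=4: even sum, c = 25+16 = 41
i=4,m=5: odd sum, c = 41-5 = 36
i=4,m=6: even sum, c = 36+24 = 60
i=5,m=1: even sum, c = 60+5 = 65
i=5,m=2: odd sum, c = 65-2 = 63
i=5,m=3: even sum, c = 63+15 = 78
i=5,m=4: odd sum, c = 78-4 = 74
i=5,m=5: even sum, c = 74+25 = 99
i=5,m=6: odd sum, c = 99-6 = 93
i=5,m=7: even sum, c = 93+35 = 128
i=6,m=1: odd sum, c = 128-1 = 127
i=6,m=2: even sum, c = 127+12 = 139
i=6,m=3: odd sum, c = 139-3 = 136
i=6,m=4: even sum, c = 136+24 = 160
i=6,m=5: odd sum, c = 160-5 = 155
i=6,m=6: even sum, c = 155+36 = 191
i=6,m=7: odd sum, c = 191-7 = 184
i=6,m=8: even sum, c = 184+48 = 232
i=7,m=1: even sum, c = 232+7 = 239
i=7,m=2: odd sum, c = 239-2 = 237
i=7,m=3: even sum, c = 237+21 = 258
i=7,m=4: odd sum, c = 258-4 = 254
i=7,m=5: even sum, c = 254+35 = 289
i=7,m=6: odd sum, c = 289-6 = 283
i=7,m=7: even sum, c = 283+49 = 332
i=7,m=8: odd sum, c = 332-8 = 324
i=7,m=9: even sum, c = 324+63 = 387

387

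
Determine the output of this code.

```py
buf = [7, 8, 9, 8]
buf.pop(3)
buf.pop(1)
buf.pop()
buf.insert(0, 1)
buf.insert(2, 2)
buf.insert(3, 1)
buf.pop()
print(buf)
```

pop(3) removes 8 → [7, 8, 9]
pop(1) removes 8 → [7, 9]
pop() removes 9 → [7]
insert 1 at 0 → [1, 7]
insert 2 at 2 → [1, 7, 2]
insert 1 at 3 → [1, 7, 2, 1]
pop() removes 1 → [1, 7, 2]

[1, 7, 2]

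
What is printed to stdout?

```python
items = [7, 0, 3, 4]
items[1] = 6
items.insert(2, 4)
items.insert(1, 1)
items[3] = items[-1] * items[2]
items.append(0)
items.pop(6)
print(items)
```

items[1] = 6 → [7, 6, 3, 4]
insert 4 at 2 → [7, 6, 4, 3, 4]
insert 1 at 1 → [7, 1, 6, 4, 3, 4]
items[3] = items[-1]*items[2] = 4*6 = 24 → [7, 1, 6, 24, 3, 4]
append 0 → [7, 1, 6, 24, 3, 4, 0]
pop(6) removes 0 → [7, 1, 6, 24, 3, 4]

[7, 1, 6, 24, 3, 4]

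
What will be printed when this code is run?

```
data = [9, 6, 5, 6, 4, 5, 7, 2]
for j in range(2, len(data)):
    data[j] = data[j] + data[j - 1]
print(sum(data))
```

j=2: data[2] = 5+6 = 11 → [9, 6, 11, 6, 4, 5, 7, 2]
j=3: data[3] = 6+11 = 17 → [9, 6, 11, 17, 4, 5, 7, 2]
j=4: data[4] = 4+17 = 21 → [9, 6, 11, 17, 21, 5, 7, 2]
j=5: data[5] = 5+21 = 26 → [9, 6, 11, 17, 21, 26, 7, 2]
j=6: data[6] = 7+26 = 33 → [9, 6, 11, 17, 21, 26, 33, 2]
j=7: data[7] = 2+33 = 35 → [9, 6, 11, 17, 21, 26, 33, 35]
sum = 158

158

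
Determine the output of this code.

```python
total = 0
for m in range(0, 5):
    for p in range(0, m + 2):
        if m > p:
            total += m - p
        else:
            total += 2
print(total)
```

40

m=0,p=0: not 0>0, total = 0+2 = 2
m=0,p=1: not 0>1, total = 2+2 = 4
m=1,p=0: 1>0, total = 4+1 = 5
m=1,p=1: not 1>1, total = 5+2 = 7
m=1,p=2: not 1>2, total = 7+2 = 9
m=2,p=0: 2>0, total = 9+2 = 11
m=2,p=1: 2>1, total = 11+1 = 12
m=2,p=2: not 2>2, total = 12+2 = 14
m=2,p=3: not 2>3, total = 14+2 = 16
m=3,p=0: 3>0, total = 16+3 = 19
m=3,p=1: 3>1, total = 19+2 = 21
m=3,p=2: 3>2, total = 21+1 = 22
m=3,p=3: not 3>3, total = 22+2 = 24
m=3,p=4: not 3>4, total = 24+2 = 26
m=4,p=0: 4>0, total = 26+4 = 30
m=4,p=1: 4>1, total = 30+3 = 33
m=4,p=2: 4>2, total = 33+2 = 35
m=4,p=3: 4>3, total = 35+1 = 36
m=4,p=4: not 4>4, total = 36+2 = 38
m=4,p=5: not 4>5, total = 38+2 = 40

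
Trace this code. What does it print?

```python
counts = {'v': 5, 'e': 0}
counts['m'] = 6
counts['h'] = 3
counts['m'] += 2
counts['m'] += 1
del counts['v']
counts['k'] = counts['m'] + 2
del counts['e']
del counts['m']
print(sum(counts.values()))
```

counts['m'] = 6 → {'v': 5, 'e': 0, 'm': 6}
counts['h'] = 3 → {'v': 5, 'e': 0, 'm': 6, 'h': 3}
counts['m'] = 6+2 = 8 → {'v': 5, 'e': 0, 'm': 8, 'h': 3}
counts['m'] = 8+1 = 9 → {'v': 5, 'e': 0, 'm': 9, 'h': 3}
del 'v' → {'e': 0, 'm': 9, 'h': 3}
counts['k'] = counts['m']+2 = 11 → {'e': 0, 'm': 9, 'h': 3, 'k': 11}
del 'e' → {'m': 9, 'h': 3, 'k': 11}
del 'm' → {'h': 3, 'k': 11}
sum of values = 14

14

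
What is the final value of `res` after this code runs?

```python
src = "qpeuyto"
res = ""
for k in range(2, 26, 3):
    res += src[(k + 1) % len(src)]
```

k=2: add src[3]='u' → 'u'
k=5: add src[6]='o' → 'uo'
k=8: add src[2]='e' → 'uoe'
k=11: add src[5]='t' → 'uoet'
k=14: add src[1]='p' → 'uoetp'
k=17: add src[4]='y' → 'uoetpy'
k=20: add src[0]='q' → 'uoetpyq'
k=23: add src[3]='u' → 'uoetpyqu'

'uoetpyqu'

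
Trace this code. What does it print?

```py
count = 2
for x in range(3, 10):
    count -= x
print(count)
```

x=3: count = 2-3 = -1
x=4: count = (-1)-4 = -5
x=5: count = (-5)-5 = -10
x=6: count = (-10)-6 = -16
x=7: count = (-16)-7 = -23
x=8: count = (-23)-8 = -31
x=9: count = (-31)-9 = -40

-40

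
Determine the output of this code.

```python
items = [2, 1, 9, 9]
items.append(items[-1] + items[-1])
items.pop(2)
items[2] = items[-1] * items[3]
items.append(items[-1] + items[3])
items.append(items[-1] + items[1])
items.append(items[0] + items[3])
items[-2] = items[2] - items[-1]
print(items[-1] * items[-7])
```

40

append items[-1]+items[-1] = 9+9 = 18 → [2, 1, 9, 9, 18]
pop(2) removes 9 → [2, 1, 9, 18]
items[2] = items[-1]*items[3] = 18*18 = 324 → [2, 1, 324, 18]
append items[-1]+items[3] = 18+18 = 36 → [2, 1, 324, 18, 36]
append items[-1]+items[1] = 36+1 = 37 → [2, 1, 324, 18, 36, 37]
append items[0]+items[3] = 2+18 = 20 → [2, 1, 324, 18, 36, 37, 20]
items[-2] = items[2]-items[-1] = 324-20 = 304 → [2, 1, 324, 18, 36, 304, 20]
items[-1]*items[-7] = 20*2 = 40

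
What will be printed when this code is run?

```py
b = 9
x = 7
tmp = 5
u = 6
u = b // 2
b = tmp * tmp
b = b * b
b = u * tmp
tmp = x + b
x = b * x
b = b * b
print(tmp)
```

27

u = 9//2 = 4
b = 5*5 = 25
b = 25*25 = 625
b = 4*5 = 20
tmp = 7+20 = 27
x = 20*7 = 140
b = 20*20 = 400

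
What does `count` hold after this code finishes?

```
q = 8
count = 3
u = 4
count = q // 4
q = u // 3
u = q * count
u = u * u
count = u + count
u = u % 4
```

count = 8//4 = 2
q = 4//3 = 1
u = 1*2 = 2
u = 2*2 = 4
count = 4+2 = 6
u = 4%4 = 0

6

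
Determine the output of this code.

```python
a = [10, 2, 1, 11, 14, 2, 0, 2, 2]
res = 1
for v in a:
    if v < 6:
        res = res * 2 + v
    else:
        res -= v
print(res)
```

-874

v=10: not <6, res = 1-10 = -9
v=2: <6, res = (-9)*2+2 = -16
v=1: <6, res = (-16)*2+1 = -31
v=11: not <6, res = (-31)-11 = -42
v=14: not <6, res = (-42)-14 = -56
v=2: <6, res = (-56)*2+2 = -110
v=0: <6, res = (-110)*2+0 = -220
v=2: <6, res = (-220)*2+2 = -438
v=2: <6, res = (-438)*2+2 = -874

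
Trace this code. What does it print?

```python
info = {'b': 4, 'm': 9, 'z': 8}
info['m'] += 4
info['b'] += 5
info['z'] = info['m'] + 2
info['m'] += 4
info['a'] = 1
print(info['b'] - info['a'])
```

info['m'] = 9+4 = 13 → {'b': 4, 'm': 13, 'z': 8}
info['b'] = 4+5 = 9 → {'b': 9, 'm': 13, 'z': 8}
info['z'] = info['m']+2 = 15 → {'b': 9, 'm': 13, 'z': 15}
info['m'] = 13+4 = 17 → {'b': 9, 'm': 17, 'z': 15}
info['a'] = 1 → {'b': 9, 'm': 17, 'z': 15, 'a': 1}
info['b']-info['a'] = 9-1 = 8

8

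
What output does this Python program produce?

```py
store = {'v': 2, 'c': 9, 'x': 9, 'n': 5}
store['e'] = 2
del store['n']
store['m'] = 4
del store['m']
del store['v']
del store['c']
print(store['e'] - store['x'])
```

store['e'] = 2 → {'v': 2, 'c': 9, 'x': 9, 'n': 5, 'e': 2}
del 'n' → {'v': 2, 'c': 9, 'x': 9, 'e': 2}
store['m'] = 4 → {'v': 2, 'c': 9, 'x': 9, 'e': 2, 'm': 4}
del 'm' → {'v': 2, 'c': 9, 'x': 9, 'e': 2}
del 'v' → {'c': 9, 'x': 9, 'e': 2}
del 'c' → {'x': 9, 'e': 2}
store['e']-store['x'] = 2-9 = -7

-7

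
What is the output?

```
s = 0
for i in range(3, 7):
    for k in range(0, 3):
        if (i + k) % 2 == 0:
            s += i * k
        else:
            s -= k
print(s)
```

i=3,k=0: odd sum, s = 0-0 = 0
i=3,k=1: even sum, s = 0+3 = 3
i=3,k=2: odd sum, s = 3-2 = 1
i=4,k=0: even sum, s = 1+0 = 1
i=4,k=1: odd sum, s = 1-1 = 0
i=4,k=2: even sum, s = 0+8 = 8
i=5,k=0: odd sum, s = 8-0 = 8
i=5,k=1: even sum, s = 8+5 = 13
i=5,k=2: odd sum, s = 13-2 = 11
i=6,k=0: even sum, s = 11+0 = 11
i=6,k=1: odd sum, s = 11-1 = 10
i=6,k=2: even sum, s = 10+12 = 22

22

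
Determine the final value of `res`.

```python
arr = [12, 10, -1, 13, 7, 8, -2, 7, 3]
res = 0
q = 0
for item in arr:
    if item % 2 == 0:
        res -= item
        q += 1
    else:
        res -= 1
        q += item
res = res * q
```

-1089

item=12: even, res = 0-12 = -12; q=1
item=10: even, res = (-12)-10 = -22; q=2
item=-1: not even, res = (-22)-1 = -23; q=1
item=13: not even, res = (-23)-1 = -24; q=14
item=7: not even, res = (-24)-1 = -25; q=21
item=8: even, res = (-25)-8 = -33; q=22
item=-2: even, res = (-33)-(-2) = -31; q=23
item=7: not even, res = (-31)-1 = -32; q=30
item=3: not even, res = (-32)-1 = -33; q=33
res*q = (-33)*33 = -1089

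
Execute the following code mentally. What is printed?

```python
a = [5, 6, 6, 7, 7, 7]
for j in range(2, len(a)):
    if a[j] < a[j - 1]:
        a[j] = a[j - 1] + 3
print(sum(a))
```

38

j=2: 6>=6, unchanged → [5, 6, 6, 7, 7, 7]
j=3: 7>=6, unchanged → [5, 6, 6, 7, 7, 7]
j=4: 7>=7, unchanged → [5, 6, 6, 7, 7, 7]
j=5: 7>=7, unchanged → [5, 6, 6, 7, 7, 7]
sum = 38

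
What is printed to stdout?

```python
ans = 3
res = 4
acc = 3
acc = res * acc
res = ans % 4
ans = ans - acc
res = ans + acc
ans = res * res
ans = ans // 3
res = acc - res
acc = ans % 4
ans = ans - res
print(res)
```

acc = 4*3 = 12
res = 3%4 = 3
ans = 3-12 = -9
res = (-9)+12 = 3
ans = 3*3 = 9
ans = 9//3 = 3
res = 12-3 = 9
acc = 3%4 = 3
ans = 3-9 = -6

9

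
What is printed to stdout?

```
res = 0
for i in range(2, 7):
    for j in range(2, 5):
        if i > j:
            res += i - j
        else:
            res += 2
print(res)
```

i=2,j=2: not 2>2, res = 0+2 = 2
i=2,j=3: not 2>3, res = 2+2 = 4
i=2,j=4: not 2>4, res = 4+2 = 6
i=3,j=2: 3>2, res = 6+1 = 7
i=3,j=3: not 3>3, res = 7+2 = 9
i=3,j=4: not 3>4, res = 9+2 = 11
i=4,j=2: 4>2, res = 11+2 = 13
i=4,j=3: 4>3, res = 13+1 = 14
i=4,j=4: not 4>4, res = 14+2 = 16
i=5,j=2: 5>2, res = 16+3 = 19
i=5,j=3: 5>3, res = 19+2 = 21
i=5,j=4: 5>4, res = 21+1 = 22
i=6,j=2: 6>2, res = 22+4 = 26
i=6,j=3: 6>3, res = 26+3 = 29
i=6,j=4: 6>4, res = 29+2 = 31

31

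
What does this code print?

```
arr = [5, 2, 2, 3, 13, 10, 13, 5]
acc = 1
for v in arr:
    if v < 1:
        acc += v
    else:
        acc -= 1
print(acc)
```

v=5: not <1, acc = 1-1 = 0
v=2: not <1, acc = 0-1 = -1
v=2: not <1, acc = (-1)-1 = -2
v=3: not <1, acc = (-2)-1 = -3
v=13: not <1, acc = (-3)-1 = -4
v=10: not <1, acc = (-4)-1 = -5
v=13: not <1, acc = (-5)-1 = -6
v=5: not <1, acc = (-6)-1 = -7

-7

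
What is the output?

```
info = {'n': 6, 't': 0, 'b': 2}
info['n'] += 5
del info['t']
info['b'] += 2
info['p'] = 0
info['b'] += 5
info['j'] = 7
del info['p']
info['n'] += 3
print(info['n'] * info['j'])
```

98

info['n'] = 6+5 = 11 → {'n': 11, 't': 0, 'b': 2}
del 't' → {'n': 11, 'b': 2}
info['b'] = 2+2 = 4 → {'n': 11, 'b': 4}
info['p'] = 0 → {'n': 11, 'b': 4, 'p': 0}
info['b'] = 4+5 = 9 → {'n': 11, 'b': 9, 'p': 0}
info['j'] = 7 → {'n': 11, 'b': 9, 'p': 0, 'j': 7}
del 'p' → {'n': 11, 'b': 9, 'j': 7}
info['n'] = 11+3 = 14 → {'n': 14, 'b': 9, 'j': 7}
info['n']*info['j'] = 14*7 = 98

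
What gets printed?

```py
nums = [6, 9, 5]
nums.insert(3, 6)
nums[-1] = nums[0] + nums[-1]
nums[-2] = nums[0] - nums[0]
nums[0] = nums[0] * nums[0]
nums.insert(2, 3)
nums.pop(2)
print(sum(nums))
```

57

insert 6 at 3 → [6, 9, 5, 6]
nums[-1] = nums[0]+nums[-1] = 6+6 = 12 → [6, 9, 5, 12]
nums[-2] = nums[0]-nums[0] = 6-6 = 0 → [6, 9, 0, 12]
nums[0] = nums[0]*nums[0] = 6*6 = 36 → [36, 9, 0, 12]
insert 3 at 2 → [36, 9, 3, 0, 12]
pop(2) removes 3 → [36, 9, 0, 12]
sum = 57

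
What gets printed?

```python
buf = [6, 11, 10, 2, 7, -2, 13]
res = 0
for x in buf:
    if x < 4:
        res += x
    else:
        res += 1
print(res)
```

5

x=6: not <4, res = 0+1 = 1
x=11: not <4, res = 1+1 = 2
x=10: not <4, res = 2+1 = 3
x=2: <4, res = 3+2 = 5
x=7: not <4, res = 5+1 = 6
x=-2: <4, res = 6+(-2) = 4
x=13: not <4, res = 4+1 = 5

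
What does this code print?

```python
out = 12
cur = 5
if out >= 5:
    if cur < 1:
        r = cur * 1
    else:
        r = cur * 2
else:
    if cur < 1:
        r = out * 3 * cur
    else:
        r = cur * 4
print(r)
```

10

out=12, cur=5
out >= 5 is True; cur < 1 is False
→ r = cur * 2 = 10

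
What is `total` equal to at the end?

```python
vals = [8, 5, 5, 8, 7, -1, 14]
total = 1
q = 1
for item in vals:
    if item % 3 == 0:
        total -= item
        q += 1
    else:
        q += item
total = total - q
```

item=8: not %3==0; q=9
item=5: not %3==0; q=14
item=5: not %3==0; q=19
item=8: not %3==0; q=27
item=7: not %3==0; q=34
item=-1: not %3==0; q=33
item=14: not %3==0; q=47
total-q = 1-47 = -46

-46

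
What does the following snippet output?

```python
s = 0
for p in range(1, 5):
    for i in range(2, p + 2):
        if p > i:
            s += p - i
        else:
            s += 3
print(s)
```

p=1,i=2: not 1>2, s = 0+3 = 3
p=2,i=2: not 2>2, s = 3+3 = 6
p=2,i=3: not 2>3, s = 6+3 = 9
p=3,i=2: 3>2, s = 9+1 = 10
p=3,i=3: not 3>3, s = 10+3 = 13
p=3,i=4: not 3>4, s = 13+3 = 16
p=4,i=2: 4>2, s = 16+2 = 18
p=4,i=3: 4>3, s = 18+1 = 19
p=4,i=4: not 4>4, s = 19+3 = 22
p=4,i=5: not 4>5, s = 22+3 = 25

25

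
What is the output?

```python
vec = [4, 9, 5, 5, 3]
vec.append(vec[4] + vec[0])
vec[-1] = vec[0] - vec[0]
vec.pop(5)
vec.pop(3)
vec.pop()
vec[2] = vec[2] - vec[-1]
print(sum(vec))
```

append vec[4]+vec[0] = 3+4 = 7 → [4, 9, 5, 5, 3, 7]
vec[-1] = vec[0]-vec[0] = 4-4 = 0 → [4, 9, 5, 5, 3, 0]
pop(5) removes 0 → [4, 9, 5, 5, 3]
pop(3) removes 5 → [4, 9, 5, 3]
pop() removes 3 → [4, 9, 5]
vec[2] = vec[2]-vec[-1] = 5-5 = 0 → [4, 9, 0]
sum = 13

13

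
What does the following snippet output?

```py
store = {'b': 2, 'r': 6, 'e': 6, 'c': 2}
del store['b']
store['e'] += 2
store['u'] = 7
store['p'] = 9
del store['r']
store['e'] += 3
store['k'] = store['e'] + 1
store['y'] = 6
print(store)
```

del 'b' → {'r': 6, 'e': 6, 'c': 2}
store['e'] = 6+2 = 8 → {'r': 6, 'e': 8, 'c': 2}
store['u'] = 7 → {'r': 6, 'e': 8, 'c': 2, 'u': 7}
store['p'] = 9 → {'r': 6, 'e': 8, 'c': 2, 'u': 7, 'p': 9}
del 'r' → {'e': 8, 'c': 2, 'u': 7, 'p': 9}
store['e'] = 8+3 = 11 → {'e': 11, 'c': 2, 'u': 7, 'p': 9}
store['k'] = store['e']+1 = 12 → {'e': 11, 'c': 2, 'u': 7, 'p': 9, 'k': 12}
store['y'] = 6 → {'e': 11, 'c': 2, 'u': 7, 'p': 9, 'k': 12, 'y': 6}

{'e': 11, 'c': 2, 'u': 7, 'p': 9, 'k': 12, 'y': 6}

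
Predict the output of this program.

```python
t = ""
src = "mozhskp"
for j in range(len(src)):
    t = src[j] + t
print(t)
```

pkshzom

j=0: prepend 'm' → 'm'
j=1: prepend 'o' → 'om'
j=2: prepend 'z' → 'zom'
j=3: prepend 'h' → 'hzom'
j=4: prepend 's' → 'shzom'
j=5: prepend 'k' → 'kshzom'
j=6: prepend 'p' → 'pkshzom'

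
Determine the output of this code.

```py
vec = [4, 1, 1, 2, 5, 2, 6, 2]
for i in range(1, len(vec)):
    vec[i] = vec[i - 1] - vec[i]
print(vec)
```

[4, 3, 2, 0, -5, -7, -13, -15]

i=1: vec[1] = 4-1 = 3 → [4, 3, 1, 2, 5, 2, 6, 2]
i=2: vec[2] = 3-1 = 2 → [4, 3, 2, 2, 5, 2, 6, 2]
i=3: vec[3] = 2-2 = 0 → [4, 3, 2, 0, 5, 2, 6, 2]
i=4: vec[4] = 0-5 = -5 → [4, 3, 2, 0, -5, 2, 6, 2]
i=5: vec[5] = (-5)-2 = -7 → [4, 3, 2, 0, -5, -7, 6, 2]
i=6: vec[6] = (-7)-6 = -13 → [4, 3, 2, 0, -5, -7, -13, 2]
i=7: vec[7] = (-13)-2 = -15 → [4, 3, 2, 0, -5, -7, -13, -15]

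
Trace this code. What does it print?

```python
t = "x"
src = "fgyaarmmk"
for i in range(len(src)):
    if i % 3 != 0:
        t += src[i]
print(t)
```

i=0: skip
i=1: add 'g' → 'xg'
i=2: add 'y' → 'xgy'
i=3: skip
i=4: add 'a' → 'xgya'
i=5: add 'r' → 'xgyar'
i=6: skip
i=7: add 'm' → 'xgyarm'
i=8: add 'k' → 'xgyarmk'

xgyarmk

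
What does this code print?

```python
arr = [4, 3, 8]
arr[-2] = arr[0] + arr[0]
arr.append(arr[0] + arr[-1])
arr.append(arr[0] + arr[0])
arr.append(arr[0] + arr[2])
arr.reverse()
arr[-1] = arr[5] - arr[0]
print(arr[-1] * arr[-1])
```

64

arr[-2] = arr[0]+arr[0] = 4+4 = 8 → [4, 8, 8]
append arr[0]+arr[-1] = 4+8 = 12 → [4, 8, 8, 12]
append arr[0]+arr[0] = 4+4 = 8 → [4, 8, 8, 12, 8]
append arr[0]+arr[2] = 4+8 = 12 → [4, 8, 8, 12, 8, 12]
reverse → [12, 8, 12, 8, 8, 4]
arr[-1] = arr[5]-arr[0] = 4-12 = -8 → [12, 8, 12, 8, 8, -8]
arr[-1]*arr[-1] = (-8)*(-8) = 64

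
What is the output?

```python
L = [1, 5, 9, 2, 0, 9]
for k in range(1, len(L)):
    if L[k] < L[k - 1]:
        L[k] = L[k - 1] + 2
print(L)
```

k=1: 5>=1, unchanged → [1, 5, 9, 2, 0, 9]
k=2: 9>=5, unchanged → [1, 5, 9, 2, 0, 9]
k=3: 2<9, L[3] = 9+2 = 11 → [1, 5, 9, 11, 0, 9]
k=4: 0<11, L[4] = 11+2 = 13 → [1, 5, 9, 11, 13, 9]
k=5: 9<13, L[5] = 13+2 = 15 → [1, 5, 9, 11, 13, 15]

[1, 5, 9, 11, 13, 15]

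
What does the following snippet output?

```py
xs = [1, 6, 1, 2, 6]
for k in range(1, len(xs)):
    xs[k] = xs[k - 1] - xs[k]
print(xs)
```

[1, -5, -6, -8, -14]

k=1: xs[1] = 1-6 = -5 → [1, -5, 1, 2, 6]
k=2: xs[2] = (-5)-1 = -6 → [1, -5, -6, 2, 6]
k=3: xs[3] = (-6)-2 = -8 → [1, -5, -6, -8, 6]
k=4: xs[4] = (-8)-6 = -14 → [1, -5, -6, -8, -14]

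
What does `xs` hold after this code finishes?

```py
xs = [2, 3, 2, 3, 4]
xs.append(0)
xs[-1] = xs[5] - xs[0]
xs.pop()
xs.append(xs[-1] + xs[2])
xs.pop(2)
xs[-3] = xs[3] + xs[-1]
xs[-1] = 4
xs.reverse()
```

append 0 → [2, 3, 2, 3, 4, 0]
xs[-1] = xs[5]-xs[0] = 0-2 = -2 → [2, 3, 2, 3, 4, -2]
pop() removes -2 → [2, 3, 2, 3, 4]
append xs[-1]+xs[2] = 4+2 = 6 → [2, 3, 2, 3, 4, 6]
pop(2) removes 2 → [2, 3, 3, 4, 6]
xs[-3] = xs[3]+xs[-1] = 4+6 = 10 → [2, 3, 10, 4, 6]
xs[-1] = 4 → [2, 3, 10, 4, 4]
reverse → [4, 4, 10, 3, 2]

[4, 4, 10, 3, 2]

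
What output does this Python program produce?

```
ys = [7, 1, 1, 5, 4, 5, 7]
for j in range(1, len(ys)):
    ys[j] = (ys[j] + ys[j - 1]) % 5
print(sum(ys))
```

j=1: ys[1] = (1+7)%5 = 3 → [7, 3, 1, 5, 4, 5, 7]
j=2: ys[2] = (1+3)%5 = 4 → [7, 3, 4, 5, 4, 5, 7]
j=3: ys[3] = (5+4)%5 = 4 → [7, 3, 4, 4, 4, 5, 7]
j=4: ys[4] = (4+4)%5 = 3 → [7, 3, 4, 4, 3, 5, 7]
j=5: ys[5] = (5+3)%5 = 3 → [7, 3, 4, 4, 3, 3, 7]
j=6: ys[6] = (7+3)%5 = 0 → [7, 3, 4, 4, 3, 3, 0]
sum = 24

24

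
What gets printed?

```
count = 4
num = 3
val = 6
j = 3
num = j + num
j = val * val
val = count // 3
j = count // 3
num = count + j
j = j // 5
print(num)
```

5

num = 3+3 = 6
j = 6*6 = 36
val = 4//3 = 1
j = 4//3 = 1
num = 4+1 = 5
j = 1//5 = 0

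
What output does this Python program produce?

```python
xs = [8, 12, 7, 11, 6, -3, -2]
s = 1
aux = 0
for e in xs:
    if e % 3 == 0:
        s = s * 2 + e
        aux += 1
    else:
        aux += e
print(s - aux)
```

e=8: not %3==0; aux=8
e=12: %3==0, s = 1*2+12 = 14; aux=9
e=7: not %3==0; aux=16
e=11: not %3==0; aux=27
e=6: %3==0, s = 14*2+6 = 34; aux=28
e=-3: %3==0, s = 34*2+(-3) = 65; aux=29
e=-2: not %3==0; aux=27
s-aux = 65-27 = 38

38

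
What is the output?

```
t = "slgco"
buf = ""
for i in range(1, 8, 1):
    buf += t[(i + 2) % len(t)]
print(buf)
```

i=1: add t[3]='c' → 'c'
i=2: add t[4]='o' → 'co'
i=3: add t[0]='s' → 'cos'
i=4: add t[1]='l' → 'cosl'
i=5: add t[2]='g' → 'coslg'
i=6: add t[3]='c' → 'coslgc'
i=7: add t[4]='o' → 'coslgco'

coslgco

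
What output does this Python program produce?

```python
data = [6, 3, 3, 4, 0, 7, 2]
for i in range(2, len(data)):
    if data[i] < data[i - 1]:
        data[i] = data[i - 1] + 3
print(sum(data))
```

40

i=2: 3>=3, unchanged → [6, 3, 3, 4, 0, 7, 2]
i=3: 4>=3, unchanged → [6, 3, 3, 4, 0, 7, 2]
i=4: 0<4, data[4] = 4+3 = 7 → [6, 3, 3, 4, 7, 7, 2]
i=5: 7>=7, unchanged → [6, 3, 3, 4, 7, 7, 2]
i=6: 2<7, data[6] = 7+3 = 10 → [6, 3, 3, 4, 7, 7, 10]
sum = 40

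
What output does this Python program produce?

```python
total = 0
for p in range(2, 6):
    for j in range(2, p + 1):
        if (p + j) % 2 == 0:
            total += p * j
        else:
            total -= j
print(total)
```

p=2,j=2: even sum, total = 0+4 = 4
p=3,j=2: odd sum, total = 4-2 = 2
p=3,j=3: even sum, total = 2+9 = 11
p=4,j=2: even sum, total = 11+8 = 19
p=4,j=3: odd sum, total = 19-3 = 16
p=4,j=4: even sum, total = 16+16 = 32
p=5,j=2: odd sum, total = 32-2 = 30
p=5,j=3: even sum, total = 30+15 = 45
p=5,j=4: odd sum, total = 45-4 = 41
p=5,j=5: even sum, total = 41+25 = 66

66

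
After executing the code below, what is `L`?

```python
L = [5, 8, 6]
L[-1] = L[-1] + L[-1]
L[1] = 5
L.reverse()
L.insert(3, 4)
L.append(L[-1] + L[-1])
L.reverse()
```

[8, 4, 5, 5, 12]

L[-1] = L[-1]+L[-1] = 6+6 = 12 → [5, 8, 12]
L[1] = 5 → [5, 5, 12]
reverse → [12, 5, 5]
insert 4 at 3 → [12, 5, 5, 4]
append L[-1]+L[-1] = 4+4 = 8 → [12, 5, 5, 4, 8]
reverse → [8, 4, 5, 5, 12]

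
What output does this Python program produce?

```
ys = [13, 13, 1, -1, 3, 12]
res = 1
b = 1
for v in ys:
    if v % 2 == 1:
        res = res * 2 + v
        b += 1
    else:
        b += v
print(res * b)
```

v=13: odd, res = 1*2+13 = 15; b=2
v=13: odd, res = 15*2+13 = 43; b=3
v=1: odd, res = 43*2+1 = 87; b=4
v=-1: odd, res = 87*2+(-1) = 173; b=5
v=3: odd, res = 173*2+3 = 349; b=6
v=12: not odd; b=18
res*b = 349*18 = 6282

6282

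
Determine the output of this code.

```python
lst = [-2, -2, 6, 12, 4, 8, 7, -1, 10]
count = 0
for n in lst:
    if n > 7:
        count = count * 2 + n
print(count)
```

74

n=-2: not >7
n=-2: not >7
n=6: not >7
n=12: >7, count = 0*2+12 = 12
n=4: not >7
n=8: >7, count = 12*2+8 = 32
n=7: not >7
n=-1: not >7
n=10: >7, count = 32*2+10 = 74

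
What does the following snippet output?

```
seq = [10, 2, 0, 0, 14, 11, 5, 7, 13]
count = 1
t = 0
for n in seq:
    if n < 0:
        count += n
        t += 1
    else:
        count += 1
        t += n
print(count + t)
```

72

n=10: not <0, count = 1+1 = 2; t=10
n=2: not <0, count = 2+1 = 3; t=12
n=0: not <0, count = 3+1 = 4; t=12
n=0: not <0, count = 4+1 = 5; t=12
n=14: not <0, count = 5+1 = 6; t=26
n=11: not <0, count = 6+1 = 7; t=37
n=5: not <0, count = 7+1 = 8; t=42
n=7: not <0, count = 8+1 = 9; t=49
n=13: not <0, count = 9+1 = 10; t=62
count+t = 10+62 = 72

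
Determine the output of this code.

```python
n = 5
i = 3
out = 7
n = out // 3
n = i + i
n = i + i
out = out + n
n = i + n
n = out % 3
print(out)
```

n = 7//3 = 2
n = 3+3 = 6
n = 3+3 = 6
out = 7+6 = 13
n = 3+6 = 9
n = 13%3 = 1

13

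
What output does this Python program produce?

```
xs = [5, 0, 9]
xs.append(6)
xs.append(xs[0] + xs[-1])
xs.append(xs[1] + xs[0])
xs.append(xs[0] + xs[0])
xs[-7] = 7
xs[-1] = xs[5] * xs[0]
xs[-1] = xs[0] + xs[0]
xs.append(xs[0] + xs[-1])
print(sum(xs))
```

73

append 6 → [5, 0, 9, 6]
append xs[0]+xs[-1] = 5+6 = 11 → [5, 0, 9, 6, 11]
append xs[1]+xs[0] = 0+5 = 5 → [5, 0, 9, 6, 11, 5]
append xs[0]+xs[0] = 5+5 = 10 → [5, 0, 9, 6, 11, 5, 10]
xs[-7] = 7 → [7, 0, 9, 6, 11, 5, 10]
xs[-1] = xs[5]*xs[0] = 5*7 = 35 → [7, 0, 9, 6, 11, 5, 35]
xs[-1] = xs[0]+xs[0] = 7+7 = 14 → [7, 0, 9, 6, 11, 5, 14]
append xs[0]+xs[-1] = 7+14 = 21 → [7, 0, 9, 6, 11, 5, 14, 21]
sum = 73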